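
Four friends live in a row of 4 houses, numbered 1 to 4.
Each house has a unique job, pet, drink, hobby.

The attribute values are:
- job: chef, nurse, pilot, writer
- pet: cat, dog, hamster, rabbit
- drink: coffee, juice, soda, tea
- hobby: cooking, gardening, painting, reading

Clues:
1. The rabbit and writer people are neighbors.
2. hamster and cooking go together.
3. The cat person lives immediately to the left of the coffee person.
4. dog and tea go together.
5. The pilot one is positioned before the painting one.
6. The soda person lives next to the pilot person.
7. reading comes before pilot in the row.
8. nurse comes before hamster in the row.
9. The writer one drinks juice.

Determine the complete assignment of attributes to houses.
Solution:

House | Job | Pet | Drink | Hobby
---------------------------------
  1   | nurse | cat | soda | reading
  2   | pilot | rabbit | coffee | gardening
  3   | writer | hamster | juice | cooking
  4   | chef | dog | tea | painting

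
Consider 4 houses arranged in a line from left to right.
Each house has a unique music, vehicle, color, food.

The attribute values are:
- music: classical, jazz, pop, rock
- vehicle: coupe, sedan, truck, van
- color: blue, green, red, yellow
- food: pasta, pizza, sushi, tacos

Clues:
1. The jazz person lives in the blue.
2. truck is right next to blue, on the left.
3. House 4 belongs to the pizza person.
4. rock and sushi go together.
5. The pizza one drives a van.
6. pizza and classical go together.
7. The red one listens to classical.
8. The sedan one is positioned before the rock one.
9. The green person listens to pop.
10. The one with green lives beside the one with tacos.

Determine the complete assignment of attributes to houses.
Solution:

House | Music | Vehicle | Color | Food
--------------------------------------
  1   | pop | truck | green | pasta
  2   | jazz | sedan | blue | tacos
  3   | rock | coupe | yellow | sushi
  4   | classical | van | red | pizza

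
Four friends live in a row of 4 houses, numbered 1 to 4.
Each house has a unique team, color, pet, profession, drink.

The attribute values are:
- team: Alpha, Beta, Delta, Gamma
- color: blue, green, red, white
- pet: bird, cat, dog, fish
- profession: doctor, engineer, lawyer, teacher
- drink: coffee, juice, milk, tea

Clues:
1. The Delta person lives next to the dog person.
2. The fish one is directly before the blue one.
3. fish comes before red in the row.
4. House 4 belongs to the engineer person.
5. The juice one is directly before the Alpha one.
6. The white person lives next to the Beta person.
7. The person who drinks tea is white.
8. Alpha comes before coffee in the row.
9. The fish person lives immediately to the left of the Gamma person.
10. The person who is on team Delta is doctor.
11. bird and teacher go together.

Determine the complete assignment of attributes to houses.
Solution:

House | Team | Color | Pet | Profession | Drink
-----------------------------------------------
  1   | Delta | green | fish | doctor | milk
  2   | Gamma | blue | dog | lawyer | juice
  3   | Alpha | white | bird | teacher | tea
  4   | Beta | red | cat | engineer | coffee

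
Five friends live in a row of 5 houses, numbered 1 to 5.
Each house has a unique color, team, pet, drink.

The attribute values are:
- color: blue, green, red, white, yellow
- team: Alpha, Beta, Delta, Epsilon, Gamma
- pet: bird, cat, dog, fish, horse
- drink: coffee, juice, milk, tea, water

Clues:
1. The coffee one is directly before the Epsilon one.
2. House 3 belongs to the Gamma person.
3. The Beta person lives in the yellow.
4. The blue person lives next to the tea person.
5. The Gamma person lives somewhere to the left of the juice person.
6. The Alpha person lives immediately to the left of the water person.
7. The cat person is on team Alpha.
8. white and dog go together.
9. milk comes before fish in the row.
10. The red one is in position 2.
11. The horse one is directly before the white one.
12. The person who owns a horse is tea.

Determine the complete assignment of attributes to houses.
Solution:

House | Color | Team | Pet | Drink
----------------------------------
  1   | blue | Delta | bird | coffee
  2   | red | Epsilon | horse | tea
  3   | white | Gamma | dog | milk
  4   | green | Alpha | cat | juice
  5   | yellow | Beta | fish | water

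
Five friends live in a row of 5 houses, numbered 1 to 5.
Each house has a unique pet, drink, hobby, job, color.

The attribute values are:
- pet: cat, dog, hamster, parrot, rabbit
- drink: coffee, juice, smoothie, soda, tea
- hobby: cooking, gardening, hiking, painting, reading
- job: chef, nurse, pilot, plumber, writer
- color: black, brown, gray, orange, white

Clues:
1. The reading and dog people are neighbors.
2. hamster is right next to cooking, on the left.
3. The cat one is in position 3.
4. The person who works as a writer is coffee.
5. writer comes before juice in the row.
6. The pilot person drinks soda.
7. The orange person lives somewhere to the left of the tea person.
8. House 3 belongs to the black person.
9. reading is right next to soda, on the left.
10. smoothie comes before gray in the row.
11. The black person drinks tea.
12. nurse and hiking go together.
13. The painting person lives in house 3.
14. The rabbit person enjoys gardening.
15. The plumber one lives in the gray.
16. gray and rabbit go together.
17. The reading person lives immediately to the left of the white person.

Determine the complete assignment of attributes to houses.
Solution:

House | Pet | Drink | Hobby | Job | Color
-----------------------------------------
  1   | hamster | coffee | reading | writer | orange
  2   | dog | soda | cooking | pilot | white
  3   | cat | tea | painting | chef | black
  4   | parrot | smoothie | hiking | nurse | brown
  5   | rabbit | juice | gardening | plumber | gray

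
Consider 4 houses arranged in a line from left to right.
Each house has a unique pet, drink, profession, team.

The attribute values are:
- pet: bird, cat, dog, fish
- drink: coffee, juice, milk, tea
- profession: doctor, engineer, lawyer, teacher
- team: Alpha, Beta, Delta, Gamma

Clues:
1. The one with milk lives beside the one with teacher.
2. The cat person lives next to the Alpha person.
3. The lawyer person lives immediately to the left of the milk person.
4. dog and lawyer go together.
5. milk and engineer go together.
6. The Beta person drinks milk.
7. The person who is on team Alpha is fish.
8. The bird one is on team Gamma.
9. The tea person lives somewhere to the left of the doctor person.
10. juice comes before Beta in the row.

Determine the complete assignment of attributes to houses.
Solution:

House | Pet | Drink | Profession | Team
---------------------------------------
  1   | dog | juice | lawyer | Delta
  2   | cat | milk | engineer | Beta
  3   | fish | tea | teacher | Alpha
  4   | bird | coffee | doctor | Gamma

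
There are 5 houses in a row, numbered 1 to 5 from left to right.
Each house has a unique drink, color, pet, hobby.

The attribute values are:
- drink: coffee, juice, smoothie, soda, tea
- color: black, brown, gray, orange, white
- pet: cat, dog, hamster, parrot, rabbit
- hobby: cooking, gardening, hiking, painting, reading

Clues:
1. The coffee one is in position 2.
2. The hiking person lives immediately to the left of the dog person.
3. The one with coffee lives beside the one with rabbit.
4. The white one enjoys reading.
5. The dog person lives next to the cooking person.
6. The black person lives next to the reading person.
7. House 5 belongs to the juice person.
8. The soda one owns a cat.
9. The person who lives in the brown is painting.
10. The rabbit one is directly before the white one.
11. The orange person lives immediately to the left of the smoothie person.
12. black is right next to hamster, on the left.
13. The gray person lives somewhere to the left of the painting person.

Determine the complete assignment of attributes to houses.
Solution:

House | Drink | Color | Pet | Hobby
-----------------------------------
  1   | soda | gray | cat | hiking
  2   | coffee | orange | dog | gardening
  3   | smoothie | black | rabbit | cooking
  4   | tea | white | hamster | reading
  5   | juice | brown | parrot | painting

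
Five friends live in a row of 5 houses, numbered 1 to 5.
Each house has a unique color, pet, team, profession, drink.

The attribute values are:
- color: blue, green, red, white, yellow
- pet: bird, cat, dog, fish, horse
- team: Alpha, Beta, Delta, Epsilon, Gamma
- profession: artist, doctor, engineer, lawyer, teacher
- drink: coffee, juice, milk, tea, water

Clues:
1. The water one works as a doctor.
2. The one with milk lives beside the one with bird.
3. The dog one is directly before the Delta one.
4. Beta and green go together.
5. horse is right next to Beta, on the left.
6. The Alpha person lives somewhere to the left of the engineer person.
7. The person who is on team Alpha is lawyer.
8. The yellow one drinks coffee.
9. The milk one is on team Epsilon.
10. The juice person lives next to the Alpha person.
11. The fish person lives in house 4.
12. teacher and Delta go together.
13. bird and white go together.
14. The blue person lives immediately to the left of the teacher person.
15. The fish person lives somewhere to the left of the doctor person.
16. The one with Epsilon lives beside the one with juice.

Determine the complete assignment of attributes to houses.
Solution:

House | Color | Pet | Team | Profession | Drink
-----------------------------------------------
  1   | blue | dog | Epsilon | artist | milk
  2   | white | bird | Delta | teacher | juice
  3   | yellow | horse | Alpha | lawyer | coffee
  4   | green | fish | Beta | engineer | tea
  5   | red | cat | Gamma | doctor | water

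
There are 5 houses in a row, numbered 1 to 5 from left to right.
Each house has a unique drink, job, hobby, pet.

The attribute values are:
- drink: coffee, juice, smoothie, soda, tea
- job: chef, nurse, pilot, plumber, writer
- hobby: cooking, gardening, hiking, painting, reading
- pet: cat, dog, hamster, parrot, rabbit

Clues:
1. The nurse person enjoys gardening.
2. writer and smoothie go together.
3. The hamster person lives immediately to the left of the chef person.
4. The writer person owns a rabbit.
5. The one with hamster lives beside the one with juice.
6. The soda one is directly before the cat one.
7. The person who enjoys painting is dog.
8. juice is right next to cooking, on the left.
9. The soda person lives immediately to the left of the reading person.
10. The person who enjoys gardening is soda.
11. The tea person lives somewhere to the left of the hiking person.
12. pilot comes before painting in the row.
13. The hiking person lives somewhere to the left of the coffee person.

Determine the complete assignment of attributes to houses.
Solution:

House | Drink | Job | Hobby | Pet
---------------------------------
  1   | soda | nurse | gardening | hamster
  2   | juice | chef | reading | cat
  3   | tea | pilot | cooking | parrot
  4   | smoothie | writer | hiking | rabbit
  5   | coffee | plumber | painting | dog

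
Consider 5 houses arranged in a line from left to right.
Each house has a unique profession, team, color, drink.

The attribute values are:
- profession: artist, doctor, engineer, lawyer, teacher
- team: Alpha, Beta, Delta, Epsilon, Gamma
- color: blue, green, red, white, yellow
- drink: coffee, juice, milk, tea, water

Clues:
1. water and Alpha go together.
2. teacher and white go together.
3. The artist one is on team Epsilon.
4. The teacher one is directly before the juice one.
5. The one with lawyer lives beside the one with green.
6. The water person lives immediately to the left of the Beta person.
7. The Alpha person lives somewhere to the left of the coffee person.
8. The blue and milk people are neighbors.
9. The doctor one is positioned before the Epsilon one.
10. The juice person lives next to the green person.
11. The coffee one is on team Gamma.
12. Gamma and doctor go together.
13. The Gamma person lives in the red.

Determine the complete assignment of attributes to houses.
Solution:

House | Profession | Team | Color | Drink
-----------------------------------------
  1   | teacher | Alpha | white | water
  2   | lawyer | Beta | blue | juice
  3   | engineer | Delta | green | milk
  4   | doctor | Gamma | red | coffee
  5   | artist | Epsilon | yellow | tea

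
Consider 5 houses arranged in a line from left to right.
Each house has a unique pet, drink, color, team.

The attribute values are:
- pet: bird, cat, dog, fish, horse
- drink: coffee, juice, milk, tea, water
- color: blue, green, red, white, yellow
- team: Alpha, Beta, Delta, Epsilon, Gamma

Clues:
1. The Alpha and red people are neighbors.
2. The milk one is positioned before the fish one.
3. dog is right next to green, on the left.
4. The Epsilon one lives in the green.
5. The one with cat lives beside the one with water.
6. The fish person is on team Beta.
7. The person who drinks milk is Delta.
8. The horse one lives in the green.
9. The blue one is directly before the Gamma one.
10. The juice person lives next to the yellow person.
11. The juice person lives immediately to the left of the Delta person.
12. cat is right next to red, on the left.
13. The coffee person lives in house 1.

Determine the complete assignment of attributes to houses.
Solution:

House | Pet | Drink | Color | Team
----------------------------------
  1   | cat | coffee | blue | Alpha
  2   | dog | water | red | Gamma
  3   | horse | juice | green | Epsilon
  4   | bird | milk | yellow | Delta
  5   | fish | tea | white | Beta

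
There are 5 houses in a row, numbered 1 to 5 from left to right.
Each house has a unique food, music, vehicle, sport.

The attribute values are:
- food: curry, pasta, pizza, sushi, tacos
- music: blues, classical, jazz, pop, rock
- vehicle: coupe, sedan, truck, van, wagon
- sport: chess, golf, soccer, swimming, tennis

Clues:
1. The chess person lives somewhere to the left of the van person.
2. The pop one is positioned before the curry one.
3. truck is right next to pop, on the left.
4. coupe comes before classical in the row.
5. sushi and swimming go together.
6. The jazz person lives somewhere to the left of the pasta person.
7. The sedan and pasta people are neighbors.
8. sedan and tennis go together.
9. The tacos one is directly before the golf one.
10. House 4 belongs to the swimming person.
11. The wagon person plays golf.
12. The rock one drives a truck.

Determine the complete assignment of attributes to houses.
Solution:

House | Food | Music | Vehicle | Sport
--------------------------------------
  1   | tacos | jazz | sedan | tennis
  2   | pasta | blues | wagon | golf
  3   | pizza | rock | truck | chess
  4   | sushi | pop | coupe | swimming
  5   | curry | classical | van | soccer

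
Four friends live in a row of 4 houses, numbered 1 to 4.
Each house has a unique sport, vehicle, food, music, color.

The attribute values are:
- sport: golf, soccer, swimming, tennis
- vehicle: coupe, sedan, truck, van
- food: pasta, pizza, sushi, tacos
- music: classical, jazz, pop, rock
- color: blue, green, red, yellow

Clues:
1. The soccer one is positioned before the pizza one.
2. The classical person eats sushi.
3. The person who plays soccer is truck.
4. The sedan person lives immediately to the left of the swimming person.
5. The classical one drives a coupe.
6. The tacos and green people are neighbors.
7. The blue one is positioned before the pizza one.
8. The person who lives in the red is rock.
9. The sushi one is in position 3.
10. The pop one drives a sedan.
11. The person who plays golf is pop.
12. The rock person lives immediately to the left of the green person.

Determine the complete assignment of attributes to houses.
Solution:

House | Sport | Vehicle | Food | Music | Color
----------------------------------------------
  1   | soccer | truck | tacos | rock | red
  2   | golf | sedan | pasta | pop | green
  3   | swimming | coupe | sushi | classical | blue
  4   | tennis | van | pizza | jazz | yellow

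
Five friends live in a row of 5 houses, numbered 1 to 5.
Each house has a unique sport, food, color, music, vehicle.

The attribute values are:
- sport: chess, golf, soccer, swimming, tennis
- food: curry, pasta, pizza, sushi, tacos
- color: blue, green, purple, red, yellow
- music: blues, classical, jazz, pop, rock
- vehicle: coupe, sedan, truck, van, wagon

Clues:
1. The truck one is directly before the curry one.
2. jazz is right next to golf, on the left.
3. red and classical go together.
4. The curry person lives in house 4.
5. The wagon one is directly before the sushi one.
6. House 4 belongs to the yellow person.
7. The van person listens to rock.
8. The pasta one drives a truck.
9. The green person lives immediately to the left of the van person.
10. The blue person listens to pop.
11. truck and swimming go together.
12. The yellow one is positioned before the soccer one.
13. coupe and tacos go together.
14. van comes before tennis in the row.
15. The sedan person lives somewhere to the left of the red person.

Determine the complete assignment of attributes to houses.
Solution:

House | Sport | Food | Color | Music | Vehicle
----------------------------------------------
  1   | chess | pizza | green | jazz | wagon
  2   | golf | sushi | purple | rock | van
  3   | swimming | pasta | blue | pop | truck
  4   | tennis | curry | yellow | blues | sedan
  5   | soccer | tacos | red | classical | coupe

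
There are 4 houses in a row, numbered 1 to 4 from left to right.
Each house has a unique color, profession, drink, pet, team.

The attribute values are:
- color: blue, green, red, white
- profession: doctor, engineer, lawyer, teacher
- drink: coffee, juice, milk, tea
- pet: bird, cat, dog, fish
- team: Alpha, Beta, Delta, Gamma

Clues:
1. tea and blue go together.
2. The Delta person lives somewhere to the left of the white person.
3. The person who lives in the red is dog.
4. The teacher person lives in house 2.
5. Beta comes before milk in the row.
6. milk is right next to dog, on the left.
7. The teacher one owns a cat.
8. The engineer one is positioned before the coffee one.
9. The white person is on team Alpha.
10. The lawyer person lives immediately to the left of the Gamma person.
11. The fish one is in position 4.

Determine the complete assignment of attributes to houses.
Solution:

House | Color | Profession | Drink | Pet | Team
-----------------------------------------------
  1   | blue | lawyer | tea | bird | Beta
  2   | green | teacher | milk | cat | Gamma
  3   | red | engineer | juice | dog | Delta
  4   | white | doctor | coffee | fish | Alpha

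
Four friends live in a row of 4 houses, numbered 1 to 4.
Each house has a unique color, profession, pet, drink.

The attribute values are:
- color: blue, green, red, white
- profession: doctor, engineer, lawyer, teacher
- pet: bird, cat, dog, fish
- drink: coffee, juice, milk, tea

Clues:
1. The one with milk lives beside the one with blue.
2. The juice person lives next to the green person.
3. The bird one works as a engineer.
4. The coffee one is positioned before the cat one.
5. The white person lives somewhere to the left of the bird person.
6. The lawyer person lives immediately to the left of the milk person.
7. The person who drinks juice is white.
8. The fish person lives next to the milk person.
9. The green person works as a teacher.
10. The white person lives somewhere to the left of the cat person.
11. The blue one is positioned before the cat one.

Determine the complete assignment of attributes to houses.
Solution:

House | Color | Profession | Pet | Drink
----------------------------------------
  1   | white | lawyer | fish | juice
  2   | green | teacher | dog | milk
  3   | blue | engineer | bird | coffee
  4   | red | doctor | cat | tea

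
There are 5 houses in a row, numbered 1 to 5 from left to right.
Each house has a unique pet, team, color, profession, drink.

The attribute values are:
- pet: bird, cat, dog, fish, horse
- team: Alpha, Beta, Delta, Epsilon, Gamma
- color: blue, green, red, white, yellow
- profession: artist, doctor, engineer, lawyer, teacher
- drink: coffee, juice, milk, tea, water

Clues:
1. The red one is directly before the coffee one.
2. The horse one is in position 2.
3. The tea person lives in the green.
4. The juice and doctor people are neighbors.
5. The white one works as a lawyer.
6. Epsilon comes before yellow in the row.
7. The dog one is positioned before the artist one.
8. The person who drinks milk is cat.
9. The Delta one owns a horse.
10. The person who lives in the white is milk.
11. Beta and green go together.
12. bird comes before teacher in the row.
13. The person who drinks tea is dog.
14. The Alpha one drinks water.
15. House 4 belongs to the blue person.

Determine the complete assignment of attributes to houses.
Solution:

House | Pet | Team | Color | Profession | Drink
-----------------------------------------------
  1   | bird | Epsilon | red | engineer | juice
  2   | horse | Delta | yellow | doctor | coffee
  3   | dog | Beta | green | teacher | tea
  4   | fish | Alpha | blue | artist | water
  5   | cat | Gamma | white | lawyer | milk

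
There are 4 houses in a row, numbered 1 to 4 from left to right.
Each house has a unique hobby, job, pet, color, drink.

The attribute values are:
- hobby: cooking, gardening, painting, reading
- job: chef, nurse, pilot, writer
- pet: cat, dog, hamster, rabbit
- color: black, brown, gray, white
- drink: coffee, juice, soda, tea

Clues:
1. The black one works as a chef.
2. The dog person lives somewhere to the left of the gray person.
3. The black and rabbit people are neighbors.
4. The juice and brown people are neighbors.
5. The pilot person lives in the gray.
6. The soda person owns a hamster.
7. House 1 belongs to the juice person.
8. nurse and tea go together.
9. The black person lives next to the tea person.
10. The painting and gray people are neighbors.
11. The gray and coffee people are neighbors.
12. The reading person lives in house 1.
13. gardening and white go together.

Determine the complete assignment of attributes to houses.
Solution:

House | Hobby | Job | Pet | Color | Drink
-----------------------------------------
  1   | reading | chef | dog | black | juice
  2   | painting | nurse | rabbit | brown | tea
  3   | cooking | pilot | hamster | gray | soda
  4   | gardening | writer | cat | white | coffee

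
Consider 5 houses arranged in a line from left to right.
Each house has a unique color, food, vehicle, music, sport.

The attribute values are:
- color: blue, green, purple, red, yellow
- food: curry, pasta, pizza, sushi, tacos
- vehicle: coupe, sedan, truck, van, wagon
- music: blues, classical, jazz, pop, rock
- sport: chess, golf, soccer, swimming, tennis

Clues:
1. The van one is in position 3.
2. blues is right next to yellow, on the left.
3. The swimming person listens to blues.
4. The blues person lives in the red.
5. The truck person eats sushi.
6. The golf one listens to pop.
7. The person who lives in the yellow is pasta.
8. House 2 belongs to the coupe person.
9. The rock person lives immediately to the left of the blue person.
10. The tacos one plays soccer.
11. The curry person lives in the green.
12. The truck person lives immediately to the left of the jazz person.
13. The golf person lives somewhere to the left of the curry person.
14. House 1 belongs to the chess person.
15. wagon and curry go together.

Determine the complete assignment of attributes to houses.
Solution:

House | Color | Food | Vehicle | Music | Sport
----------------------------------------------
  1   | purple | sushi | truck | rock | chess
  2   | blue | tacos | coupe | jazz | soccer
  3   | red | pizza | van | blues | swimming
  4   | yellow | pasta | sedan | pop | golf
  5   | green | curry | wagon | classical | tennis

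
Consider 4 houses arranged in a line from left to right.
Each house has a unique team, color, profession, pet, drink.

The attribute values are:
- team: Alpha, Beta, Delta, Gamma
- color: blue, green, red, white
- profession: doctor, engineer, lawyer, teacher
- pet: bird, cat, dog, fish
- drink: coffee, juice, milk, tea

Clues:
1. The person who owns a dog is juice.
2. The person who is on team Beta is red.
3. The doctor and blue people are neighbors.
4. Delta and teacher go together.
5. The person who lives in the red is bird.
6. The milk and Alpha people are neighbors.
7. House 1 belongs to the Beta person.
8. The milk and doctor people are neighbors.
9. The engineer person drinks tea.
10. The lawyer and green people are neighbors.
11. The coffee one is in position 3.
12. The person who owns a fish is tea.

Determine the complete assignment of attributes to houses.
Solution:

House | Team | Color | Profession | Pet | Drink
-----------------------------------------------
  1   | Beta | red | lawyer | bird | milk
  2   | Alpha | green | doctor | dog | juice
  3   | Delta | blue | teacher | cat | coffee
  4   | Gamma | white | engineer | fish | tea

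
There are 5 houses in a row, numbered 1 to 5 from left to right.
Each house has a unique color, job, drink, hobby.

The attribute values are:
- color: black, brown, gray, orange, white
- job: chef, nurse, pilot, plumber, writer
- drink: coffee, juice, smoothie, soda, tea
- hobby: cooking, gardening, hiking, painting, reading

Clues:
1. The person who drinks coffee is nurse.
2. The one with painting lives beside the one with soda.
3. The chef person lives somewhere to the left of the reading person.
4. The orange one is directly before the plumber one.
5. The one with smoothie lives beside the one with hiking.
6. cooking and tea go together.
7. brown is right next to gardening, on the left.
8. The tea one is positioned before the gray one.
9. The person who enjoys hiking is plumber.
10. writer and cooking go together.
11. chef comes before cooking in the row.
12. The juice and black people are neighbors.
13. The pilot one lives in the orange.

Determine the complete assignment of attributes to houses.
Solution:

House | Color | Job | Drink | Hobby
-----------------------------------
  1   | orange | pilot | smoothie | painting
  2   | brown | plumber | soda | hiking
  3   | white | chef | juice | gardening
  4   | black | writer | tea | cooking
  5   | gray | nurse | coffee | reading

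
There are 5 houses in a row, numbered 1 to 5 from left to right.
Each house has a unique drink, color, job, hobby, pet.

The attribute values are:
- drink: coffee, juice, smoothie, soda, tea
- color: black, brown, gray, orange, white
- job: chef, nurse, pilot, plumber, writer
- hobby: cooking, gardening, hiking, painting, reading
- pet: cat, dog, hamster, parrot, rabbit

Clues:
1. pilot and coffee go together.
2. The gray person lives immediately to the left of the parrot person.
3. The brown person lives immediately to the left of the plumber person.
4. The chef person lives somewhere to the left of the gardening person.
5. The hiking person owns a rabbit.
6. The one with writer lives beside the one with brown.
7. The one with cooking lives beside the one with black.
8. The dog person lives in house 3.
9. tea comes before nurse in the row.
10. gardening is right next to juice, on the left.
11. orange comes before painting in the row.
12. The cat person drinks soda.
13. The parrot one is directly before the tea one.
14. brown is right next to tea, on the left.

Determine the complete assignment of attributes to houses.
Solution:

House | Drink | Color | Job | Hobby | Pet
-----------------------------------------
  1   | soda | gray | writer | reading | cat
  2   | smoothie | brown | chef | cooking | parrot
  3   | tea | black | plumber | gardening | dog
  4   | juice | orange | nurse | hiking | rabbit
  5   | coffee | white | pilot | painting | hamster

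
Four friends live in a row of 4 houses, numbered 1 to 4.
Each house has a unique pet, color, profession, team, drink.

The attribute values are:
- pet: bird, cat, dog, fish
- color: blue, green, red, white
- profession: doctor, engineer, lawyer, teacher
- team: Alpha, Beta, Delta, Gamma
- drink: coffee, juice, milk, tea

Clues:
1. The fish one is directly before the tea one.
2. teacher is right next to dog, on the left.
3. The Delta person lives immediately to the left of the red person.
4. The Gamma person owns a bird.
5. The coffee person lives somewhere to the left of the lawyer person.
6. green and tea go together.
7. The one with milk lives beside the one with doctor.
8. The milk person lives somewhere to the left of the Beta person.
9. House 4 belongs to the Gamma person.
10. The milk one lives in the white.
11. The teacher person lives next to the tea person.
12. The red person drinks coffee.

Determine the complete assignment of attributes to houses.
Solution:

House | Pet | Color | Profession | Team | Drink
-----------------------------------------------
  1   | fish | white | teacher | Alpha | milk
  2   | dog | green | doctor | Delta | tea
  3   | cat | red | engineer | Beta | coffee
  4   | bird | blue | lawyer | Gamma | juice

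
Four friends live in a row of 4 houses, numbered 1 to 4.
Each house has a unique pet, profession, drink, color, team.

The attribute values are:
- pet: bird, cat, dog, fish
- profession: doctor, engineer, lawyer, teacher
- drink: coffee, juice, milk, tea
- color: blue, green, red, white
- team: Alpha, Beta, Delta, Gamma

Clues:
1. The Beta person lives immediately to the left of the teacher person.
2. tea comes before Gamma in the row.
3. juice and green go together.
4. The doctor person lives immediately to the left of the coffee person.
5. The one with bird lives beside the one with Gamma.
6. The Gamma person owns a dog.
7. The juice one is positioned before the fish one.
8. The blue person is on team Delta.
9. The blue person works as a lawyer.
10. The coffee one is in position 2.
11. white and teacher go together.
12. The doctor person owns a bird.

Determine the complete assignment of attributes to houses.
Solution:

House | Pet | Profession | Drink | Color | Team
-----------------------------------------------
  1   | bird | doctor | tea | red | Beta
  2   | dog | teacher | coffee | white | Gamma
  3   | cat | engineer | juice | green | Alpha
  4   | fish | lawyer | milk | blue | Delta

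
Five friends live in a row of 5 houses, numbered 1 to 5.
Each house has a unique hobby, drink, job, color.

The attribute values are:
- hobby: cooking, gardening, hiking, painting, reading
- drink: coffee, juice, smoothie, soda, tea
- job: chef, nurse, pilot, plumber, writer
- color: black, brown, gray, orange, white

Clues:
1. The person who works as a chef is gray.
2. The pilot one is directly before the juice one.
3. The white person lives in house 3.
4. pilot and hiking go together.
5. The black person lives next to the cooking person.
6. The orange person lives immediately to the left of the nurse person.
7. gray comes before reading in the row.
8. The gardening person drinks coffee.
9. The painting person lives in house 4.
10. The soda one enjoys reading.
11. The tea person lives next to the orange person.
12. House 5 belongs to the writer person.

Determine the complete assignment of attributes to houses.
Solution:

House | Hobby | Drink | Job | Color
-----------------------------------
  1   | hiking | tea | pilot | black
  2   | cooking | juice | plumber | orange
  3   | gardening | coffee | nurse | white
  4   | painting | smoothie | chef | gray
  5   | reading | soda | writer | brown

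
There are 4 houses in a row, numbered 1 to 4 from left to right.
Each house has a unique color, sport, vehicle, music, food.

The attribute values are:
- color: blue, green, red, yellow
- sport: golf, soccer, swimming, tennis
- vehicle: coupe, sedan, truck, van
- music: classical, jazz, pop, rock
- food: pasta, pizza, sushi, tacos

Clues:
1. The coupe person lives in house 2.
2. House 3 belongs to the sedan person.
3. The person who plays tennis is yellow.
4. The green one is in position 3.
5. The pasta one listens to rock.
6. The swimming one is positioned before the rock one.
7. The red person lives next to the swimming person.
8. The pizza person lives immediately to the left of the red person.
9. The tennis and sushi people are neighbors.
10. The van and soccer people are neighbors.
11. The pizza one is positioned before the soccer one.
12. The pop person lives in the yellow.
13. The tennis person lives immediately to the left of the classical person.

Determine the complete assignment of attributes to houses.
Solution:

House | Color | Sport | Vehicle | Music | Food
----------------------------------------------
  1   | yellow | tennis | van | pop | pizza
  2   | red | soccer | coupe | classical | sushi
  3   | green | swimming | sedan | jazz | tacos
  4   | blue | golf | truck | rock | pasta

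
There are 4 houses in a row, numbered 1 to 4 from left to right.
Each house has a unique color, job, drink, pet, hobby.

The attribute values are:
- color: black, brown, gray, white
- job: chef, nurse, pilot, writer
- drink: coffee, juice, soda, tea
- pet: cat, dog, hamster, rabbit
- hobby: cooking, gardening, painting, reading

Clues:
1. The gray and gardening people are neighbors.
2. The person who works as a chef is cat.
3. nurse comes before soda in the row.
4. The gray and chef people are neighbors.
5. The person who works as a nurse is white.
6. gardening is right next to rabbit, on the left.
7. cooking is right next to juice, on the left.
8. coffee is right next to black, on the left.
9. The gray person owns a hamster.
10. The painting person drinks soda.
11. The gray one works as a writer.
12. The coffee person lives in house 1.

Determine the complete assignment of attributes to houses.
Solution:

House | Color | Job | Drink | Pet | Hobby
-----------------------------------------
  1   | gray | writer | coffee | hamster | cooking
  2   | black | chef | juice | cat | gardening
  3   | white | nurse | tea | rabbit | reading
  4   | brown | pilot | soda | dog | painting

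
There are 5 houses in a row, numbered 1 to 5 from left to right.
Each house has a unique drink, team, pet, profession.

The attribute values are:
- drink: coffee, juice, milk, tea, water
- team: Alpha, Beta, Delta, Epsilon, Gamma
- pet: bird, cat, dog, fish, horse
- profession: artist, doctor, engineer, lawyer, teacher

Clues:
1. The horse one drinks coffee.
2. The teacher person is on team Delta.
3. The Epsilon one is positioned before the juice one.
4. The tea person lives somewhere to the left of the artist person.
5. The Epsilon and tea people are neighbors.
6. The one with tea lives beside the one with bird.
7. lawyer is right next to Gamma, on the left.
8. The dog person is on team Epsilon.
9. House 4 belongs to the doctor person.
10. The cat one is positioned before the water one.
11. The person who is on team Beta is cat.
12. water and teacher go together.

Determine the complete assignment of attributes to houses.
Solution:

House | Drink | Team | Pet | Profession
---------------------------------------
  1   | milk | Epsilon | dog | engineer
  2   | tea | Beta | cat | lawyer
  3   | juice | Gamma | bird | artist
  4   | coffee | Alpha | horse | doctor
  5   | water | Delta | fish | teacher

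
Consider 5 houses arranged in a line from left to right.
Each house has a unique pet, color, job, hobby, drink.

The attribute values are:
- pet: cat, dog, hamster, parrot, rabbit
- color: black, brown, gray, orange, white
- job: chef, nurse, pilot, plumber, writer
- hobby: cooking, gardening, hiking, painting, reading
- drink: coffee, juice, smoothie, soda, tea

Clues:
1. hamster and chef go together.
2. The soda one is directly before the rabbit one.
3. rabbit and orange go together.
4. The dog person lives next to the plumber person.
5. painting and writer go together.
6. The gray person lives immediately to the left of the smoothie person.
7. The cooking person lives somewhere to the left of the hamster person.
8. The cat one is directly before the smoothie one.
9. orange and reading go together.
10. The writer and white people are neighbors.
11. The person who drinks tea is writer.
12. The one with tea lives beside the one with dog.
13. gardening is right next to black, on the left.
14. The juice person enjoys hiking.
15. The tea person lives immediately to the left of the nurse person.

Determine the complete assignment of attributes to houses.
Solution:

House | Pet | Color | Job | Hobby | Drink
-----------------------------------------
  1   | cat | gray | writer | painting | tea
  2   | dog | white | nurse | gardening | smoothie
  3   | parrot | black | plumber | cooking | soda
  4   | rabbit | orange | pilot | reading | coffee
  5   | hamster | brown | chef | hiking | juice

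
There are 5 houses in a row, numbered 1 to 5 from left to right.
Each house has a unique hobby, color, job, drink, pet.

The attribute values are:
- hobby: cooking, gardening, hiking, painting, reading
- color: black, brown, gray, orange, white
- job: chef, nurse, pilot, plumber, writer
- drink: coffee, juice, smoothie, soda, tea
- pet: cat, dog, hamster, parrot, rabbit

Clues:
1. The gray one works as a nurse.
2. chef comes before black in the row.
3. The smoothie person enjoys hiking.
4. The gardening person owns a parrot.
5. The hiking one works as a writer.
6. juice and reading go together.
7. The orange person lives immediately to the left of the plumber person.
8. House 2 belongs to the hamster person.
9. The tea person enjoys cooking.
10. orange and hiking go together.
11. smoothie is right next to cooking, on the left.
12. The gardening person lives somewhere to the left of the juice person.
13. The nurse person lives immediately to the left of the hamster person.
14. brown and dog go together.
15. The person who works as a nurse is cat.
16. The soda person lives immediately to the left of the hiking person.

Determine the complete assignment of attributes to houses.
Solution:

House | Hobby | Color | Job | Drink | Pet
-----------------------------------------
  1   | painting | gray | nurse | soda | cat
  2   | hiking | orange | writer | smoothie | hamster
  3   | cooking | brown | plumber | tea | dog
  4   | gardening | white | chef | coffee | parrot
  5   | reading | black | pilot | juice | rabbit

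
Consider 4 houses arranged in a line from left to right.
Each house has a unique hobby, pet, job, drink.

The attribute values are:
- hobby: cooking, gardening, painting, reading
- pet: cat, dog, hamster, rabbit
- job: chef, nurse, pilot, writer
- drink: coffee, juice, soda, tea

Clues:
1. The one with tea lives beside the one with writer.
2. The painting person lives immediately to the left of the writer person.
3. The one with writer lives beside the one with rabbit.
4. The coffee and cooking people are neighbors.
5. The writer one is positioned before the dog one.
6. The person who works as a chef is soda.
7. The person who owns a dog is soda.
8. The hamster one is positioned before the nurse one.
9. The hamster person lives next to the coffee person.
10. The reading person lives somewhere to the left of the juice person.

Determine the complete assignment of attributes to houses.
Solution:

House | Hobby | Pet | Job | Drink
---------------------------------
  1   | painting | hamster | pilot | tea
  2   | reading | cat | writer | coffee
  3   | cooking | rabbit | nurse | juice
  4   | gardening | dog | chef | soda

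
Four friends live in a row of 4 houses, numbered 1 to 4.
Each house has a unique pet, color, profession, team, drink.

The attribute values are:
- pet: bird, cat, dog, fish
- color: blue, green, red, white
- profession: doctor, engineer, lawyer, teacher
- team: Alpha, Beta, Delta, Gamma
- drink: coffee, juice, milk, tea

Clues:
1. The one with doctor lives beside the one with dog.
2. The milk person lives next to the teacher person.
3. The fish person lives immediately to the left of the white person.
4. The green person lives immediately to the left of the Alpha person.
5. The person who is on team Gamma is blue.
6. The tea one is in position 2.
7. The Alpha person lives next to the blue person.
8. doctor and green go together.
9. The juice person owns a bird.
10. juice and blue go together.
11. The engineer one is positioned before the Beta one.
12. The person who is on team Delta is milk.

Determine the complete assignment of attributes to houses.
Solution:

House | Pet | Color | Profession | Team | Drink
-----------------------------------------------
  1   | fish | green | doctor | Delta | milk
  2   | dog | white | teacher | Alpha | tea
  3   | bird | blue | engineer | Gamma | juice
  4   | cat | red | lawyer | Beta | coffee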